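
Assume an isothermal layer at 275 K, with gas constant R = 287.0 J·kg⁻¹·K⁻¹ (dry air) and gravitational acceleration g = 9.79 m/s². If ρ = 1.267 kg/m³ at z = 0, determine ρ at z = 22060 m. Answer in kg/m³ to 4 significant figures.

ρ ≈ 0.08211 kg/m³

Scale height: H = RT/g = 287.0 × 275 / 9.79 = 8061.8 m.
In an isothermal atmosphere, density decays like pressure: ρ = ρ₀ exp(−z/H).
z/H = 22060/8061.8 = 2.7364; exp(−2.7364) = 0.064803.
ρ = 1.267 × 0.064803 = 0.082105 kg/m³.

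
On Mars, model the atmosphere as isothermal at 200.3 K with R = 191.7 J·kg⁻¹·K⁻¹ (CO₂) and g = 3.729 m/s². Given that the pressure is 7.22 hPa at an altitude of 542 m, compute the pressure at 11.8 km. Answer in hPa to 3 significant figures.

Scale height: H = RT/g = 191.7 × 200.3 / 3.729 = 10297 m.
Between two levels, P₂ = P₁ exp(−Δz/H) with Δz = z₂ − z₁.
Δz = 11800 − 542.00 = 11258 m; Δz/H = 11258/10297 = 1.0933.
P₂ = 7.22 × exp(−1.0933) = 7.22 × 0.33511 = 2.4195 hPa.

P ≈ 2.42 hPa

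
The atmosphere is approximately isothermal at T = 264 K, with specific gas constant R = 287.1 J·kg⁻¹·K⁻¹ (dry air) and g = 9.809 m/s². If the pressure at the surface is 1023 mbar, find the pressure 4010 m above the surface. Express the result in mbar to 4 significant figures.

P ≈ 608.8 mbar

Scale height: H = RT/g = 287.1 × 264 / 9.809 = 7727.0 m.
Barometric formula: P = P₀ exp(−z/H).
z/H = 4010.0/7727.0 = 0.51896; exp(−0.51896) = 0.59514.
P = 1023 × 0.59514 = 608.83 mbar.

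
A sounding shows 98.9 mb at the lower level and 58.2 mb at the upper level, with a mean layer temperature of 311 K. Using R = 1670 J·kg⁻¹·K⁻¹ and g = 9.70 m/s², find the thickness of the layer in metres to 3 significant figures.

Δz ≈ 28400 m

Hypsometric equation: Δz = (R T̄/g) ln(P₁/P₂).
R T̄/g = 1670 × 311 / 9.70 = 53543 m.
ln(98.9/58.2) = ln(1.6993) = 0.53022.
Δz = 53543 × 0.53022 = 28390 m.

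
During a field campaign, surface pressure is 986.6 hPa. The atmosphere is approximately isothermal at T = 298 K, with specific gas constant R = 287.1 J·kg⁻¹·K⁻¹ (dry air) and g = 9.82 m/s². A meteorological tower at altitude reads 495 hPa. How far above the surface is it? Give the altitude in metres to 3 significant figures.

z ≈ 6010 m

Scale height: H = RT/g = 287.1 × 298 / 9.82 = 8712.4 m.
Invert the barometric formula: z = H ln(P₀/P).
P₀/P = 986.6/495 = 1.9931; ln(1.9931) = 0.68969.
z = 8712.4 × 0.68969 = 6008.9 m.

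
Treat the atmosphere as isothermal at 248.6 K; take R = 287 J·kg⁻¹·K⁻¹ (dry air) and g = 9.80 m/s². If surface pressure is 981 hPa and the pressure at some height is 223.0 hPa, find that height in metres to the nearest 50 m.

z ≈ 10800 m

Scale height: H = RT/g = 287 × 248.6 / 9.80 = 7280.4 m.
Invert the barometric formula: z = H ln(P₀/P).
P₀/P = 981/223.0 = 4.3991; ln(4.3991) = 1.4814.
z = 7280.4 × 1.4814 = 10785 m.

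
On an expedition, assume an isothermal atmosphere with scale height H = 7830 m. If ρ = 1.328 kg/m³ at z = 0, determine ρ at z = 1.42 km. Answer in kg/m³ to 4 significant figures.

ρ ≈ 1.108 kg/m³

In an isothermal atmosphere, density decays like pressure: ρ = ρ₀ exp(−z/H).
z/H = 1420.0/7830.0 = 0.18135; exp(−0.18135) = 0.83414.
ρ = 1.328 × 0.83414 = 1.1077 kg/m³.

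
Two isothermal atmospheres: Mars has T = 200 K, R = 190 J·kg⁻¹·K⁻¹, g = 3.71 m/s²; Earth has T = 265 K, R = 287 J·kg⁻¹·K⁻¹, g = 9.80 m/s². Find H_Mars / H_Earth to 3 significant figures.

H = RT/g for each body.
H_Mars = 190 × 200 / 3.71 = 10243 m.
H_Earth = 287 × 265 / 9.80 = 7760.7 m.
H_Mars/H_Earth = 10243/7760.7 = 1.3199.

H_Mars/H_Earth ≈ 1.32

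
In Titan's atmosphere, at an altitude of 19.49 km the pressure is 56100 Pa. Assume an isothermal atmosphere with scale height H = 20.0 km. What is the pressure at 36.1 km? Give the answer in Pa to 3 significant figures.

P ≈ 24500 Pa

Between two levels, P₂ = P₁ exp(−Δz/H) with Δz = z₂ − z₁.
Δz = 36100 − 19490 = 16610 m; Δz/H = 16610/20000 = 0.83050.
P₂ = 56100 × exp(−0.83050) = 56100 × 0.43583 = 24450 Pa.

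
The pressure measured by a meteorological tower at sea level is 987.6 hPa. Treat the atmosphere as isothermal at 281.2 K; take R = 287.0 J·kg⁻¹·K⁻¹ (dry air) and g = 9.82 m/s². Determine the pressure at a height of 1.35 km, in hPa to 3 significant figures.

P ≈ 838 hPa

Scale height: H = RT/g = 287.0 × 281.2 / 9.82 = 8218.4 m.
Barometric formula: P = P₀ exp(−z/H).
z/H = 1350.0/8218.4 = 0.16427; exp(−0.16427) = 0.84851.
P = 987.6 × 0.84851 = 837.99 hPa.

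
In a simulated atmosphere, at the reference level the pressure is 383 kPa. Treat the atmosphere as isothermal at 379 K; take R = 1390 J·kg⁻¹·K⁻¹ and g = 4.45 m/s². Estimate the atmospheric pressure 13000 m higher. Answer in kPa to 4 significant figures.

Scale height: H = RT/g = 1390 × 379 / 4.45 = 118380 m.
Barometric formula: P = P₀ exp(−z/H).
z/H = 13000/118380 = 0.10982; exp(−0.10982) = 0.89600.
P = 383 × 0.89600 = 343.17 kPa.

P ≈ 343.2 kPa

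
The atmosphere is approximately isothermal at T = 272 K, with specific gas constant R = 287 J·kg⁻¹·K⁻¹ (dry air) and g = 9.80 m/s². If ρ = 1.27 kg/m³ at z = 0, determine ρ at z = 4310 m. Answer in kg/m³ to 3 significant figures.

Scale height: H = RT/g = 287 × 272 / 9.80 = 7965.7 m.
In an isothermal atmosphere, density decays like pressure: ρ = ρ₀ exp(−z/H).
z/H = 4310.0/7965.7 = 0.54107; exp(−0.54107) = 0.58213.
ρ = 1.27 × 0.58213 = 0.73931 kg/m³.

ρ ≈ 0.739 kg/m³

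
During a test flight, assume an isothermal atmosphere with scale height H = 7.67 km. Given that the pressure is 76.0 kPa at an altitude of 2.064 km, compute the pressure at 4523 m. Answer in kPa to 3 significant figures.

P ≈ 55.2 kPa

Between two levels, P₂ = P₁ exp(−Δz/H) with Δz = z₂ − z₁.
Δz = 4523.0 − 2064.0 = 2459.0 m; Δz/H = 2459.0/7670.0 = 0.32060.
P₂ = 76.0 × exp(−0.32060) = 76.0 × 0.72571 = 55.154 kPa.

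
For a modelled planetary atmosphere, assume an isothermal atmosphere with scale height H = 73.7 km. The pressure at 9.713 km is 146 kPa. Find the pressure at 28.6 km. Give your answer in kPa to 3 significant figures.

P ≈ 113 kPa

Between two levels, P₂ = P₁ exp(−Δz/H) with Δz = z₂ − z₁.
Δz = 28600 − 9713.0 = 18887 m; Δz/H = 18887/73700 = 0.25627.
P₂ = 146 × exp(−0.25627) = 146 × 0.77393 = 112.99 kPa.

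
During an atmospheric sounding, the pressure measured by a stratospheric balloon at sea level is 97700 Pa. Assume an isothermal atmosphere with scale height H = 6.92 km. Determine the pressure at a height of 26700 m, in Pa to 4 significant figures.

P ≈ 2062 Pa

Barometric formula: P = P₀ exp(−z/H).
z/H = 26700/6920.0 = 3.8584; exp(−3.8584) = 0.021102.
P = 97700 × 0.021102 = 2061.7 Pa.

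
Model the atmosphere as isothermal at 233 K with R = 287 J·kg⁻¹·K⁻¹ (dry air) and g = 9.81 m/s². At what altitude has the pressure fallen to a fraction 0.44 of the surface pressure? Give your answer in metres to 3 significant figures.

Scale height: H = RT/g = 287 × 233 / 9.81 = 6816.6 m.
Set P/P₀ = exp(−z/H) = 0.44, so z = −H ln(0.44).
−ln(0.44) = 0.82098; z = 6816.6 × 0.82098 = 5596.3 m.

z ≈ 5600 m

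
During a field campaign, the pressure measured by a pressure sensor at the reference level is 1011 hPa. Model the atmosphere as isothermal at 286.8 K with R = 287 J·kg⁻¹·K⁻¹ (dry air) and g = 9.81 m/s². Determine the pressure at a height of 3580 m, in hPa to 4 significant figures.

P ≈ 659.9 hPa

Scale height: H = RT/g = 287 × 286.8 / 9.81 = 8390.6 m.
Barometric formula: P = P₀ exp(−z/H).
z/H = 3580.0/8390.6 = 0.42667; exp(−0.42667) = 0.65268.
P = 1011 × 0.65268 = 659.86 hPa.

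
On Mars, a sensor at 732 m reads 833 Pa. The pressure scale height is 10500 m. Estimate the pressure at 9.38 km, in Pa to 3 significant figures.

P ≈ 366 Pa

Between two levels, P₂ = P₁ exp(−Δz/H) with Δz = z₂ − z₁.
Δz = 9380.0 − 732.00 = 8648.0 m; Δz/H = 8648.0/10500 = 0.82362.
P₂ = 833 × exp(−0.82362) = 833 × 0.43884 = 365.55 Pa.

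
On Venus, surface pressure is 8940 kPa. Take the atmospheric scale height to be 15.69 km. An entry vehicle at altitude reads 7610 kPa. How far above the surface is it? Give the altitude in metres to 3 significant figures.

Invert the barometric formula: z = H ln(P₀/P).
P₀/P = 8940/7610 = 1.1748; ln(1.1748) = 0.16110.
z = 15690 × 0.16110 = 2527.7 m.

z ≈ 2530 m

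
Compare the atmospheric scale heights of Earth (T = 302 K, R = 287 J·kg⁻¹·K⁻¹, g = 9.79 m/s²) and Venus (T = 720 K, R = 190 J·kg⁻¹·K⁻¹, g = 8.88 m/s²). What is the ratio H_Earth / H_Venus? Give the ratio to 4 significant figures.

H_Earth/H_Venus ≈ 0.5747

H = RT/g for each body.
H_Earth = 287 × 302 / 9.79 = 8853.3 m.
H_Venus = 190 × 720 / 8.88 = 15405 m.
H_Earth/H_Venus = 8853.3/15405 = 0.57470.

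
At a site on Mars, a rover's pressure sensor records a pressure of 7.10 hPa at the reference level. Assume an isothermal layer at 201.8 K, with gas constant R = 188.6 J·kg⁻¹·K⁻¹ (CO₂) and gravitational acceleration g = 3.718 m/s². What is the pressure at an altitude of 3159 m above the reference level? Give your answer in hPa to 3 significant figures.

Scale height: H = RT/g = 188.6 × 201.8 / 3.718 = 10237 m.
Barometric formula: P = P₀ exp(−z/H).
z/H = 3159.0/10237 = 0.30859; exp(−0.30859) = 0.73448.
P = 7.10 × 0.73448 = 5.2148 hPa.

P ≈ 5.21 hPa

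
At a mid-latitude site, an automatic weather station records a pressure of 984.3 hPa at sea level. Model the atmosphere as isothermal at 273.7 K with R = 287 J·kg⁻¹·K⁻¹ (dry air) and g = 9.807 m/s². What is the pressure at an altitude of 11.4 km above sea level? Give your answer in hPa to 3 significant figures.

Scale height: H = RT/g = 287 × 273.7 / 9.807 = 8009.8 m.
Barometric formula: P = P₀ exp(−z/H).
z/H = 11400/8009.8 = 1.4233; exp(−1.4233) = 0.24092.
P = 984.3 × 0.24092 = 237.14 hPa.

P ≈ 237 hPa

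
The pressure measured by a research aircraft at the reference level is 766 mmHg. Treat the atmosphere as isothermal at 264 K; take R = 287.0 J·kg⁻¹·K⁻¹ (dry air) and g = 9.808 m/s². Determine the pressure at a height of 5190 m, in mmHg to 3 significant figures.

P ≈ 391 mmHg

Scale height: H = RT/g = 287.0 × 264 / 9.808 = 7725.1 m.
Barometric formula: P = P₀ exp(−z/H).
z/H = 5190.0/7725.1 = 0.67184; exp(−0.67184) = 0.51077.
P = 766 × 0.51077 = 391.25 mmHg.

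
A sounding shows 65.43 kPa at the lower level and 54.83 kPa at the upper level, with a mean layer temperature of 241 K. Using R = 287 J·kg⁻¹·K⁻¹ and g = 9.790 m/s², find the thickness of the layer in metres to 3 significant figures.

Δz ≈ 1250 m

Hypsometric equation: Δz = (R T̄/g) ln(P₁/P₂).
R T̄/g = 287 × 241 / 9.790 = 7065.1 m.
ln(65.43/54.83) = ln(1.1933) = 0.17672.
Δz = 7065.1 × 0.17672 = 1248.5 m.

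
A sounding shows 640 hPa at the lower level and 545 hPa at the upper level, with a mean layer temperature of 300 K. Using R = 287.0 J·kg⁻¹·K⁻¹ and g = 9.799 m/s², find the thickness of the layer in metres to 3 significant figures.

Hypsometric equation: Δz = (R T̄/g) ln(P₁/P₂).
R T̄/g = 287.0 × 300 / 9.799 = 8786.6 m.
ln(640/545) = ln(1.1743) = 0.16067.
Δz = 8786.6 × 0.16067 = 1411.7 m.

Δz ≈ 1410 m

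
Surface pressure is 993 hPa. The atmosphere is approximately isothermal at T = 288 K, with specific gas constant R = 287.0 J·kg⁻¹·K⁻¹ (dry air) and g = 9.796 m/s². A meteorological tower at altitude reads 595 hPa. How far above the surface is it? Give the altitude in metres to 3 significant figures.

Scale height: H = RT/g = 287.0 × 288 / 9.796 = 8437.7 m.
Invert the barometric formula: z = H ln(P₀/P).
P₀/P = 993/595 = 1.6689; ln(1.6689) = 0.51216.
z = 8437.7 × 0.51216 = 4321.5 m.

z ≈ 4320 m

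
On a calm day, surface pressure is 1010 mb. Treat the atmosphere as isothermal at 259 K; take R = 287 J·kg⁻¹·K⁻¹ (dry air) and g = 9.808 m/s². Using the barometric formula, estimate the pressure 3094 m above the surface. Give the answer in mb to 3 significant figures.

P ≈ 671 mb

Scale height: H = RT/g = 287 × 259 / 9.808 = 7578.8 m.
Barometric formula: P = P₀ exp(−z/H).
z/H = 3094.0/7578.8 = 0.40824; exp(−0.40824) = 0.66482.
P = 1010 × 0.66482 = 671.47 mb.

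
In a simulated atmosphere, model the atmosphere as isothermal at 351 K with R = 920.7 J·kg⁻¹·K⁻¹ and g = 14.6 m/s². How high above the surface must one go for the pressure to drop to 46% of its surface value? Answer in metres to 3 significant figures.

z ≈ 17200 m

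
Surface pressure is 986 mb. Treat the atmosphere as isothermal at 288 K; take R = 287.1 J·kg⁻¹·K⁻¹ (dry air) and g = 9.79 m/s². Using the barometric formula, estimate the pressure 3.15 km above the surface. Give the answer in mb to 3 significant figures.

P ≈ 679 mb

Scale height: H = RT/g = 287.1 × 288 / 9.79 = 8445.8 m.
Barometric formula: P = P₀ exp(−z/H).
z/H = 3150.0/8445.8 = 0.37297; exp(−0.37297) = 0.68869.
P = 986 × 0.68869 = 679.05 mb.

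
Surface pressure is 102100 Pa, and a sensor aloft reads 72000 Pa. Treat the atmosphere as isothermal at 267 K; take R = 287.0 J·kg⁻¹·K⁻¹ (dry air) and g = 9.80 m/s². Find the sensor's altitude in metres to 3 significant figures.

z ≈ 2730 m

Scale height: H = RT/g = 287.0 × 267 / 9.80 = 7819.3 m.
Invert the barometric formula: z = H ln(P₀/P).
P₀/P = 102100/72000 = 1.4181; ln(1.4181) = 0.34932.
z = 7819.3 × 0.34932 = 2731.4 m.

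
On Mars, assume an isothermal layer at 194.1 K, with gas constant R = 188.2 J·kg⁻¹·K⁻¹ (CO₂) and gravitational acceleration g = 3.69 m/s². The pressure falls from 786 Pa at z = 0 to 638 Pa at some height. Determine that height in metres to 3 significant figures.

z ≈ 2070 m

Scale height: H = RT/g = 188.2 × 194.1 / 3.69 = 9899.6 m.
Invert the barometric formula: z = H ln(P₀/P).
P₀/P = 786/638 = 1.2320; ln(1.2320) = 0.20864.
z = 9899.6 × 0.20864 = 2065.5 m.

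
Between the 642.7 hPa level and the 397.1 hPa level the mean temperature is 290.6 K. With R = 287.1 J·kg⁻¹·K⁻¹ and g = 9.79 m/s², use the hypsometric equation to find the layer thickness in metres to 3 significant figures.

Δz ≈ 4100 m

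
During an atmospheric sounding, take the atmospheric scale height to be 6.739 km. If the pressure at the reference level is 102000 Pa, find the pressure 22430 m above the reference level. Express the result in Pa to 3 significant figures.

Barometric formula: P = P₀ exp(−z/H).
z/H = 22430/6739.0 = 3.3284; exp(−3.3284) = 0.035850.
P = 102000 × 0.035850 = 3656.7 Pa.

P ≈ 3660 Pa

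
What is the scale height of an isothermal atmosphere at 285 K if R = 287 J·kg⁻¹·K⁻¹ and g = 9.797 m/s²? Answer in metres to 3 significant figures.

H ≈ 8350 m

The scale height of an isothermal atmosphere is H = RT/g.
H = 287 × 285 / 9.797 = 81795/9.797 = 8349.0 m.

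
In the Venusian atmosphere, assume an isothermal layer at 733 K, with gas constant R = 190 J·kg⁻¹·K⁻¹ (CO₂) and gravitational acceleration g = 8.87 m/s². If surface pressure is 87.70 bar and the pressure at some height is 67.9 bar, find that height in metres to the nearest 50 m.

z ≈ 4000 m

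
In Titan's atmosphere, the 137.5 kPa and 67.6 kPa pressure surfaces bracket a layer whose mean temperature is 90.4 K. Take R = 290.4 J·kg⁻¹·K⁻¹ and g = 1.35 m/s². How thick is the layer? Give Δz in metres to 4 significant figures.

Hypsometric equation: Δz = (R T̄/g) ln(P₁/P₂).
R T̄/g = 290.4 × 90.4 / 1.35 = 19446 m.
ln(137.5/67.6) = ln(2.0340) = 0.71000.
Δz = 19446 × 0.71000 = 13807 m.

Δz ≈ 13810 m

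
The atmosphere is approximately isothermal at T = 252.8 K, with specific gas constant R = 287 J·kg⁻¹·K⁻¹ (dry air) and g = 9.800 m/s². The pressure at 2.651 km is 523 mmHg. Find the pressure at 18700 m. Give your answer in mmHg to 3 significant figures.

P ≈ 59.8 mmHg

Scale height: H = RT/g = 287 × 252.8 / 9.800 = 7403.4 m.
Between two levels, P₂ = P₁ exp(−Δz/H) with Δz = z₂ − z₁.
Δz = 18700 − 2651.0 = 16049 m; Δz/H = 16049/7403.4 = 2.1678.
P₂ = 523 × exp(−2.1678) = 523 × 0.11443 = 59.847 mmHg.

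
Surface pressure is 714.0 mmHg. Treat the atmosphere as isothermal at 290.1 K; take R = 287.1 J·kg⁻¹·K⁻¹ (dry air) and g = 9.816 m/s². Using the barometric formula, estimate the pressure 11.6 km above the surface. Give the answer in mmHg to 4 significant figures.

Scale height: H = RT/g = 287.1 × 290.1 / 9.816 = 8484.9 m.
Barometric formula: P = P₀ exp(−z/H).
z/H = 11600/8484.9 = 1.3671; exp(−1.3671) = 0.25484.
P = 714.0 × 0.25484 = 181.96 mmHg.

P ≈ 182.0 mmHg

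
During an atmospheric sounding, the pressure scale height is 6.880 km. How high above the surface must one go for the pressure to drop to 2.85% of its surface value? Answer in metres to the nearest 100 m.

z ≈ 24500 m

Set P/P₀ = exp(−z/H) = 0.0285, so z = −H ln(0.0285).
−ln(0.0285) = 3.5579; z = 6880.0 × 3.5579 = 24478 m.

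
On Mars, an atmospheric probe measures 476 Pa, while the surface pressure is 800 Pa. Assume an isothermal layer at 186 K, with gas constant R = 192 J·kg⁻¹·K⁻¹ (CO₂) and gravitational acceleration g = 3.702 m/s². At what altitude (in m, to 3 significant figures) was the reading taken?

Scale height: H = RT/g = 192 × 186 / 3.702 = 9646.7 m.
Invert the barometric formula: z = H ln(P₀/P).
P₀/P = 800/476 = 1.6807; ln(1.6807) = 0.51921.
z = 9646.7 × 0.51921 = 5008.7 m.

z ≈ 5010 m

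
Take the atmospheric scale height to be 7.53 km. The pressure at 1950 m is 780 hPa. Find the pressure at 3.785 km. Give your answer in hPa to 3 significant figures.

P ≈ 611 hPa

Between two levels, P₂ = P₁ exp(−Δz/H) with Δz = z₂ − z₁.
Δz = 3785.0 − 1950.0 = 1835.0 m; Δz/H = 1835.0/7530.0 = 0.24369.
P₂ = 780 × exp(−0.24369) = 780 × 0.78373 = 611.31 hPa.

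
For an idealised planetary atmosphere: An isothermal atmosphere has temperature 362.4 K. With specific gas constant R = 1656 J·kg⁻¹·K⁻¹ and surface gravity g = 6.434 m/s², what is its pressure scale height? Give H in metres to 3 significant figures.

H ≈ 93300 m

The scale height of an isothermal atmosphere is H = RT/g.
H = 1656 × 362.4 / 6.434 = 600130/6.434 = 93275 m.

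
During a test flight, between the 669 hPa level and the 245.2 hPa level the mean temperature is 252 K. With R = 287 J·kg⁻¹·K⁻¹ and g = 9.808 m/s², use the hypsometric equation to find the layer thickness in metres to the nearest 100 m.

Hypsometric equation: Δz = (R T̄/g) ln(P₁/P₂).
R T̄/g = 287 × 252 / 9.808 = 7374.0 m.
ln(669/245.2) = ln(2.7284) = 1.0037.
Δz = 7374.0 × 1.0037 = 7401.3 m.

Δz ≈ 7400 m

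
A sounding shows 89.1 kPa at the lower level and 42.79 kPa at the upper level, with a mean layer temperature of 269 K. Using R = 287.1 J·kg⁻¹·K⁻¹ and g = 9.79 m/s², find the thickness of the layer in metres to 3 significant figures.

Δz ≈ 5790 m

Hypsometric equation: Δz = (R T̄/g) ln(P₁/P₂).
R T̄/g = 287.1 × 269 / 9.79 = 7888.7 m.
ln(89.1/42.79) = ln(2.0823) = 0.73347.
Δz = 7888.7 × 0.73347 = 5786.1 m.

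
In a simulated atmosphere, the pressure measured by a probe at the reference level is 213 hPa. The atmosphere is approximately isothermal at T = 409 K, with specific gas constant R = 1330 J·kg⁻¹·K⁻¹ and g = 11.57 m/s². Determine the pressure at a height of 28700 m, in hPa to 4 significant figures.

Scale height: H = RT/g = 1330 × 409 / 11.57 = 47016 m.
Barometric formula: P = P₀ exp(−z/H).
z/H = 28700/47016 = 0.61043; exp(−0.61043) = 0.54312.
P = 213 × 0.54312 = 115.68 hPa.

P ≈ 115.7 hPa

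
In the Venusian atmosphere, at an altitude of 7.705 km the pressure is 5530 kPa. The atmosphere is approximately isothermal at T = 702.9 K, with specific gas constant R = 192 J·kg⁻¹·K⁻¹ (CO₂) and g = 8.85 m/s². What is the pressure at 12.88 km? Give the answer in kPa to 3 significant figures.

P ≈ 3940 kPa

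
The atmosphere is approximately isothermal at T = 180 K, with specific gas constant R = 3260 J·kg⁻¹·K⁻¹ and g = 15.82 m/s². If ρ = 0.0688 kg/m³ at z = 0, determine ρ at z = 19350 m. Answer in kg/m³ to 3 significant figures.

Scale height: H = RT/g = 3260 × 180 / 15.82 = 37092 m.
In an isothermal atmosphere, density decays like pressure: ρ = ρ₀ exp(−z/H).
z/H = 19350/37092 = 0.52168; exp(−0.52168) = 0.59352.
ρ = 0.0688 × 0.59352 = 0.040834 kg/m³.

ρ ≈ 0.0408 kg/m³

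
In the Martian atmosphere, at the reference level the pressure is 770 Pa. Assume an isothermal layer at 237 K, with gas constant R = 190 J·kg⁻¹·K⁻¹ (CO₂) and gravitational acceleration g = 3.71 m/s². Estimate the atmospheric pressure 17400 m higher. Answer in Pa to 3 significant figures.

Scale height: H = RT/g = 190 × 237 / 3.71 = 12137 m.
Barometric formula: P = P₀ exp(−z/H).
z/H = 17400/12137 = 1.4336; exp(−1.4336) = 0.23845.
P = 770 × 0.23845 = 183.61 Pa.

P ≈ 184 Pa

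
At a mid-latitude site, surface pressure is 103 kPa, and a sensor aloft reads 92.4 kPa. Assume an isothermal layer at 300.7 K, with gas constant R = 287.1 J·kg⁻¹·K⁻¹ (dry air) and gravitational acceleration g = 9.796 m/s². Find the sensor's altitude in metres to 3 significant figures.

Scale height: H = RT/g = 287.1 × 300.7 / 9.796 = 8812.9 m.
Invert the barometric formula: z = H ln(P₀/P).
P₀/P = 103/92.4 = 1.1147; ln(1.1147) = 0.10859.
z = 8812.9 × 0.10859 = 956.99 m.

z ≈ 957 m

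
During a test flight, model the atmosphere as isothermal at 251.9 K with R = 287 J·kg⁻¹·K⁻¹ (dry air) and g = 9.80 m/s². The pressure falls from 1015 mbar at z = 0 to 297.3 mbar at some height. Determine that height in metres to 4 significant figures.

z ≈ 9058 m

Scale height: H = RT/g = 287 × 251.9 / 9.80 = 7377.1 m.
Invert the barometric formula: z = H ln(P₀/P).
P₀/P = 1015/297.3 = 3.4141; ln(3.4141) = 1.2279.
z = 7377.1 × 1.2279 = 9058.3 m.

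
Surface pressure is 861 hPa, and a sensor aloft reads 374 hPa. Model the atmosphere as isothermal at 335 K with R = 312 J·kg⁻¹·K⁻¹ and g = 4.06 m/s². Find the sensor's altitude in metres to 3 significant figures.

z ≈ 21500 m

Scale height: H = RT/g = 312 × 335 / 4.06 = 25744 m.
Invert the barometric formula: z = H ln(P₀/P).
P₀/P = 861/374 = 2.3021; ln(2.3021) = 0.83382.
z = 25744 × 0.83382 = 21466 m.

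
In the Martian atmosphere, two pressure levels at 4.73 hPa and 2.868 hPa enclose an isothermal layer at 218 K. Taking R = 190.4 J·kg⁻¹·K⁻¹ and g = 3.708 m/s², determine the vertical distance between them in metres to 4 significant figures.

Δz ≈ 5600 m

Hypsometric equation: Δz = (R T̄/g) ln(P₁/P₂).
R T̄/g = 190.4 × 218 / 3.708 = 11194 m.
ln(4.73/2.868) = ln(1.6492) = 0.50029.
Δz = 11194 × 0.50029 = 5600.2 m.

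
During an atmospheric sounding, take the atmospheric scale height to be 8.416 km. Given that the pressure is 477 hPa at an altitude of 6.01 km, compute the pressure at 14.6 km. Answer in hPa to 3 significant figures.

Between two levels, P₂ = P₁ exp(−Δz/H) with Δz = z₂ − z₁.
Δz = 14600 − 6010.0 = 8590.0 m; Δz/H = 8590.0/8416.0 = 1.0207.
P₂ = 477 × exp(−1.0207) = 477 × 0.36034 = 171.88 hPa.

P ≈ 172 hPa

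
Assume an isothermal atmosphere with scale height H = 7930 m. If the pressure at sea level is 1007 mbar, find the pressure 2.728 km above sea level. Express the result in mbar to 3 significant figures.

Barometric formula: P = P₀ exp(−z/H).
z/H = 2728.0/7930.0 = 0.34401; exp(−0.34401) = 0.70892.
P = 1007 × 0.70892 = 713.88 mbar.

P ≈ 714 mbar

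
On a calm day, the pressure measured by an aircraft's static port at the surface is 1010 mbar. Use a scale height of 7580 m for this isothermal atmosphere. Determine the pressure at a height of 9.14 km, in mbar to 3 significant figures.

P ≈ 302 mbar

Barometric formula: P = P₀ exp(−z/H).
z/H = 9140.0/7580.0 = 1.2058; exp(−1.2058) = 0.29945.
P = 1010 × 0.29945 = 302.44 mbar.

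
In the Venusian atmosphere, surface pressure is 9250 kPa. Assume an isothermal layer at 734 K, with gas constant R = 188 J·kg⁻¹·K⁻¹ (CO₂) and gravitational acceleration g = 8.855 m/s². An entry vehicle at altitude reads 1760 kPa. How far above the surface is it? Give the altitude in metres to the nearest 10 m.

Scale height: H = RT/g = 188 × 734 / 8.855 = 15584 m.
Invert the barometric formula: z = H ln(P₀/P).
P₀/P = 9250/1760 = 5.2557; ln(5.2557) = 1.6593.
z = 15584 × 1.6593 = 25859 m.

z ≈ 25860 m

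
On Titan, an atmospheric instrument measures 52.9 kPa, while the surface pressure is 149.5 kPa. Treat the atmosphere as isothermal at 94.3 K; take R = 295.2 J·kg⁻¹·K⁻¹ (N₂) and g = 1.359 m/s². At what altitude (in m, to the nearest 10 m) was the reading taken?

Scale height: H = RT/g = 295.2 × 94.3 / 1.359 = 20484 m.
Invert the barometric formula: z = H ln(P₀/P).
P₀/P = 149.5/52.9 = 2.8261; ln(2.8261) = 1.0389.
z = 20484 × 1.0389 = 21281 m.

z ≈ 21280 m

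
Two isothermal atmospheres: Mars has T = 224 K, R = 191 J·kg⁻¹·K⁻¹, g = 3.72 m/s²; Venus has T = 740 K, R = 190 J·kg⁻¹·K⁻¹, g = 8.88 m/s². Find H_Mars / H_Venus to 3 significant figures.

H_Mars/H_Venus ≈ 0.726

H = RT/g for each body.
H_Mars = 191 × 224 / 3.72 = 11501 m.
H_Venus = 190 × 740 / 8.88 = 15833 m.
H_Mars/H_Venus = 11501/15833 = 0.72639.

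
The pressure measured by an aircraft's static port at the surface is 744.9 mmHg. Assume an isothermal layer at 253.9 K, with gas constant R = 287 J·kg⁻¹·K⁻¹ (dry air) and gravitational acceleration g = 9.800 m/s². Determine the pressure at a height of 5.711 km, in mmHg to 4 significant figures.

Scale height: H = RT/g = 287 × 253.9 / 9.800 = 7435.6 m.
Barometric formula: P = P₀ exp(−z/H).
z/H = 5711.0/7435.6 = 0.76806; exp(−0.76806) = 0.46391.
P = 744.9 × 0.46391 = 345.57 mmHg.

P ≈ 345.6 mmHg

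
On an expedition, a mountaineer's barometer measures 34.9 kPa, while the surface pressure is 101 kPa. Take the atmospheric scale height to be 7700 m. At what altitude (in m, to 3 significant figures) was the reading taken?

z ≈ 8180 m

Invert the barometric formula: z = H ln(P₀/P).
P₀/P = 101/34.9 = 2.8940; ln(2.8940) = 1.0626.
z = 7700.0 × 1.0626 = 8182.0 m.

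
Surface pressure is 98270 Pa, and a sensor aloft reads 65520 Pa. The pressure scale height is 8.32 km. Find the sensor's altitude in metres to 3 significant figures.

Invert the barometric formula: z = H ln(P₀/P).
P₀/P = 98270/65520 = 1.4998; ln(1.4998) = 0.40533.
z = 8320.0 × 0.40533 = 3372.3 m.

z ≈ 3370 m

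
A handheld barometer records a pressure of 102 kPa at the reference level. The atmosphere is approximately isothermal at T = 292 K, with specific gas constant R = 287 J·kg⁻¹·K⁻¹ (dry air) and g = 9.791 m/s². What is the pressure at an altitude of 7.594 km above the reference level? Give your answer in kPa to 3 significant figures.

P ≈ 42.0 kPa

Scale height: H = RT/g = 287 × 292 / 9.791 = 8559.3 m.
Barometric formula: P = P₀ exp(−z/H).
z/H = 7594.0/8559.3 = 0.88722; exp(−0.88722) = 0.41180.
P = 102 × 0.41180 = 42.004 kPa.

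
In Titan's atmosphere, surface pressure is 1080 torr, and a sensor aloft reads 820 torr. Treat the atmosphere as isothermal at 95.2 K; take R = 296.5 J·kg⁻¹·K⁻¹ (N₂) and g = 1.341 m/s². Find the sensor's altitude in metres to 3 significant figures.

z ≈ 5800 m

Scale height: H = RT/g = 296.5 × 95.2 / 1.341 = 21049 m.
Invert the barometric formula: z = H ln(P₀/P).
P₀/P = 1080/820 = 1.3171; ln(1.3171) = 0.27543.
z = 21049 × 0.27543 = 5797.5 m.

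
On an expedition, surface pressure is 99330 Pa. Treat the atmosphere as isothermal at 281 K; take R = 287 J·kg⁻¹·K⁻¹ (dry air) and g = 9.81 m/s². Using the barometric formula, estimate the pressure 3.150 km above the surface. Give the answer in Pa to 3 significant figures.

P ≈ 67700 Pa

Scale height: H = RT/g = 287 × 281 / 9.81 = 8220.9 m.
Barometric formula: P = P₀ exp(−z/H).
z/H = 3150.0/8220.9 = 0.38317; exp(−0.38317) = 0.68170.
P = 99330 × 0.68170 = 67713 Pa.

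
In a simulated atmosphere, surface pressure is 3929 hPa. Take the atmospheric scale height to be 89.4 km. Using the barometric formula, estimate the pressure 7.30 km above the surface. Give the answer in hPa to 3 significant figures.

Barometric formula: P = P₀ exp(−z/H).
z/H = 7300.0/89400 = 0.081655; exp(−0.081655) = 0.92159.
P = 3929 × 0.92159 = 3620.9 hPa.

P ≈ 3620 hPa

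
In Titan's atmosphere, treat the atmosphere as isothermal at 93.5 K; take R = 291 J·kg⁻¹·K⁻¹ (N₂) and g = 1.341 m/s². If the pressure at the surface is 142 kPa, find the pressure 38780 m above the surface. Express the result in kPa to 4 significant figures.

Scale height: H = RT/g = 291 × 93.5 / 1.341 = 20290 m.
Barometric formula: P = P₀ exp(−z/H).
z/H = 38780/20290 = 1.9113; exp(−1.9113) = 0.14789.
P = 142 × 0.14789 = 21.000 kPa.

P ≈ 21.00 kPa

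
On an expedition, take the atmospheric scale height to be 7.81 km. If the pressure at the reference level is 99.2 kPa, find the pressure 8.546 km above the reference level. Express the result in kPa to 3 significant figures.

P ≈ 33.2 kPa

Barometric formula: P = P₀ exp(−z/H).
z/H = 8546.0/7810.0 = 1.0942; exp(−1.0942) = 0.33481.
P = 99.2 × 0.33481 = 33.213 kPa.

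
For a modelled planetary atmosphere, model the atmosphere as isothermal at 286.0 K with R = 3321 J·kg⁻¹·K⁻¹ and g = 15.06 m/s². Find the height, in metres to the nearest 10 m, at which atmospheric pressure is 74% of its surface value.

z ≈ 18990 m

Scale height: H = RT/g = 3321 × 286.0 / 15.06 = 63068 m.
Set P/P₀ = exp(−z/H) = 0.74, so z = −H ln(0.74).
−ln(0.74) = 0.30111; z = 63068 × 0.30111 = 18990 m.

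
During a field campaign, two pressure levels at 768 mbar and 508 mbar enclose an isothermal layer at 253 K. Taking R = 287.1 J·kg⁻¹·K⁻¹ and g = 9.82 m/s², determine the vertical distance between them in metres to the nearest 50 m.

Δz ≈ 3050 m

Hypsometric equation: Δz = (R T̄/g) ln(P₁/P₂).
R T̄/g = 287.1 × 253 / 9.82 = 7396.8 m.
ln(768/508) = ln(1.5118) = 0.41330.
Δz = 7396.8 × 0.41330 = 3057.1 m.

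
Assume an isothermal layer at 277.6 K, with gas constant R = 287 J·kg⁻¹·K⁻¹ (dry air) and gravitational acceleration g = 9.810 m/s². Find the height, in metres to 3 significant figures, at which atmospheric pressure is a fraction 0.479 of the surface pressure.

Scale height: H = RT/g = 287 × 277.6 / 9.810 = 8121.4 m.
Set P/P₀ = exp(−z/H) = 0.479, so z = −H ln(0.479).
−ln(0.479) = 0.73605; z = 8121.4 × 0.73605 = 5977.8 m.

z ≈ 5980 m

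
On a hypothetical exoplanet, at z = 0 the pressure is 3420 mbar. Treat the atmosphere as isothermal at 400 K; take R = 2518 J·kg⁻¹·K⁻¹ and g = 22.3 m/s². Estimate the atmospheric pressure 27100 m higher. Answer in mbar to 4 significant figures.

P ≈ 1877 mbar

Scale height: H = RT/g = 2518 × 400 / 22.3 = 45166 m.
Barometric formula: P = P₀ exp(−z/H).
z/H = 27100/45166 = 0.60001; exp(−0.60001) = 0.54881.
P = 3420 × 0.54881 = 1876.9 mbar.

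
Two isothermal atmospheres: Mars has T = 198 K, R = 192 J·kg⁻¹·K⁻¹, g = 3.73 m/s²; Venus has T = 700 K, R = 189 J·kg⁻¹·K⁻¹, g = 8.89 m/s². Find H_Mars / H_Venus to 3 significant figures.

H_Mars/H_Venus ≈ 0.685

H = RT/g for each body.
H_Mars = 192 × 198 / 3.73 = 10192 m.
H_Venus = 189 × 700 / 8.89 = 14882 m.
H_Mars/H_Venus = 10192/14882 = 0.68485.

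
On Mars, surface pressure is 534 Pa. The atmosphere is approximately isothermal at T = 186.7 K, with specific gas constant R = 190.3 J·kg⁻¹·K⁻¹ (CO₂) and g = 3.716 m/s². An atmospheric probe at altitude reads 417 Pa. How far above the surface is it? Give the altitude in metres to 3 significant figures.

Scale height: H = RT/g = 190.3 × 186.7 / 3.716 = 9561.1 m.
Invert the barometric formula: z = H ln(P₀/P).
P₀/P = 534/417 = 1.2806; ln(1.2806) = 0.24733.
z = 9561.1 × 0.24733 = 2364.7 m.

z ≈ 2360 m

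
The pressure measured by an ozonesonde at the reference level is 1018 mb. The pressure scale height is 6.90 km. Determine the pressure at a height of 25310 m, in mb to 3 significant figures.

P ≈ 26.0 mb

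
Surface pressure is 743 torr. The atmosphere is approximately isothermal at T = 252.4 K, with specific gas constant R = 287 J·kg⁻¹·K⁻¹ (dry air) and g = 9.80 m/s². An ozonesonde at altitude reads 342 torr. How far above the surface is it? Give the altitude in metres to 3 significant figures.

z ≈ 5740 m

Scale height: H = RT/g = 287 × 252.4 / 9.80 = 7391.7 m.
Invert the barometric formula: z = H ln(P₀/P).
P₀/P = 743/342 = 2.1725; ln(2.1725) = 0.77588.
z = 7391.7 × 0.77588 = 5735.1 m.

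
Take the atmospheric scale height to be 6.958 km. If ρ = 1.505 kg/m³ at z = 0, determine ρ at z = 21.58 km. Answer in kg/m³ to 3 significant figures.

ρ ≈ 0.0677 kg/m³

In an isothermal atmosphere, density decays like pressure: ρ = ρ₀ exp(−z/H).
z/H = 21580/6958.0 = 3.1015; exp(−3.1015) = 0.044982.
ρ = 1.505 × 0.044982 = 0.067698 kg/m³.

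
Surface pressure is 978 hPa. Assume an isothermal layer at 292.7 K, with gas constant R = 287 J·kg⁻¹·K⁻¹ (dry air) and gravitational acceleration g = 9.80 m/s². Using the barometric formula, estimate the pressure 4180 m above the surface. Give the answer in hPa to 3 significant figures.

Scale height: H = RT/g = 287 × 292.7 / 9.80 = 8571.9 m.
Barometric formula: P = P₀ exp(−z/H).
z/H = 4180.0/8571.9 = 0.48764; exp(−0.48764) = 0.61407.
P = 978 × 0.61407 = 600.56 hPa.

P ≈ 601 hPa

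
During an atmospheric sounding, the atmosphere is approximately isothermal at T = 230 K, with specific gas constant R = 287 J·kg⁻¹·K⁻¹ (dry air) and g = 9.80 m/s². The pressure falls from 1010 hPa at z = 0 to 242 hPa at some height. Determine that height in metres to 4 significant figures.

z ≈ 9624 m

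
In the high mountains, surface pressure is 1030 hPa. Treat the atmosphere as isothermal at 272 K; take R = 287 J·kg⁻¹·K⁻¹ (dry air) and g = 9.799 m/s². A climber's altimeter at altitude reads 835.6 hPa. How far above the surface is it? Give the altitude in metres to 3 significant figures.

z ≈ 1670 m

Scale height: H = RT/g = 287 × 272 / 9.799 = 7966.5 m.
Invert the barometric formula: z = H ln(P₀/P).
P₀/P = 1030/835.6 = 1.2326; ln(1.2326) = 0.20913.
z = 7966.5 × 0.20913 = 1666.0 m.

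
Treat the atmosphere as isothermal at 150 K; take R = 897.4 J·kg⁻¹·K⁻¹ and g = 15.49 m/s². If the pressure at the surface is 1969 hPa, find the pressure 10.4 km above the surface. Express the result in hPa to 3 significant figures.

P ≈ 595 hPa

Scale height: H = RT/g = 897.4 × 150 / 15.49 = 8690.1 m.
Barometric formula: P = P₀ exp(−z/H).
z/H = 10400/8690.1 = 1.1968; exp(−1.1968) = 0.30216.
P = 1969 × 0.30216 = 594.95 hPa.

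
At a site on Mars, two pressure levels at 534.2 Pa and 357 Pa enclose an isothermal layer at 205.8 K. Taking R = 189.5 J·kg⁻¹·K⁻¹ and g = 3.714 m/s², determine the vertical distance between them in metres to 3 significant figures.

Δz ≈ 4230 m

Hypsometric equation: Δz = (R T̄/g) ln(P₁/P₂).
R T̄/g = 189.5 × 205.8 / 3.714 = 10501 m.
ln(534.2/357) = ln(1.4964) = 0.40306.
Δz = 10501 × 0.40306 = 4232.5 m.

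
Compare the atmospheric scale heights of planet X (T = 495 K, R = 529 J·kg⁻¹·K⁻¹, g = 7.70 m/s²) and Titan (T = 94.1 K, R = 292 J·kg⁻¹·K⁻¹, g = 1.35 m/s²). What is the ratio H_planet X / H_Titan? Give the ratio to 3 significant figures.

H_planet X/H_Titan ≈ 1.67

H = RT/g for each body.
H_planet X = 529 × 495 / 7.70 = 34007 m.
H_Titan = 292 × 94.1 / 1.35 = 20353 m.
H_planet X/H_Titan = 34007/20353 = 1.6709.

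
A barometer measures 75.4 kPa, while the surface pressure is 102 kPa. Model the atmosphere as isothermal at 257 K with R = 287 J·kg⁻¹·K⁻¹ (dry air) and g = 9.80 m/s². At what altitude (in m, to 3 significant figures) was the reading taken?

z ≈ 2270 m

Scale height: H = RT/g = 287 × 257 / 9.80 = 7526.4 m.
Invert the barometric formula: z = H ln(P₀/P).
P₀/P = 102/75.4 = 1.3528; ln(1.3528) = 0.30218.
z = 7526.4 × 0.30218 = 2274.3 m.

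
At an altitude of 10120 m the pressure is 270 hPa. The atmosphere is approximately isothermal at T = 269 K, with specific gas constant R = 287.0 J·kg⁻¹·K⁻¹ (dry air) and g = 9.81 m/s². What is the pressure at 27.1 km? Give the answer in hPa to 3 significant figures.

Scale height: H = RT/g = 287.0 × 269 / 9.81 = 7869.8 m.
Between two levels, P₂ = P₁ exp(−Δz/H) with Δz = z₂ − z₁.
Δz = 27100 − 10120 = 16980 m; Δz/H = 16980/7869.8 = 2.1576.
P₂ = 270 × exp(−2.1576) = 270 × 0.11560 = 31.212 hPa.

P ≈ 31.2 hPa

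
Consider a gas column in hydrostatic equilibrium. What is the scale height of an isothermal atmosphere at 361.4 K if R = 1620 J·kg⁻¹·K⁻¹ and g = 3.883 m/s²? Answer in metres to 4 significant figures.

The scale height of an isothermal atmosphere is H = RT/g.
H = 1620 × 361.4 / 3.883 = 585470/3.883 = 150780 m.

H ≈ 150800 m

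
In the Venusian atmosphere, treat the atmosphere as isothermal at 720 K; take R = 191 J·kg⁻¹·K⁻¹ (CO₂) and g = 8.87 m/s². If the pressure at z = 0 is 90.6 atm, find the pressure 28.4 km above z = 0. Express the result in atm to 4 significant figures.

Scale height: H = RT/g = 191 × 720 / 8.87 = 15504 m.
Barometric formula: P = P₀ exp(−z/H).
z/H = 28400/15504 = 1.8318; exp(−1.8318) = 0.16013.
P = 90.6 × 0.16013 = 14.508 atm.

P ≈ 14.51 atm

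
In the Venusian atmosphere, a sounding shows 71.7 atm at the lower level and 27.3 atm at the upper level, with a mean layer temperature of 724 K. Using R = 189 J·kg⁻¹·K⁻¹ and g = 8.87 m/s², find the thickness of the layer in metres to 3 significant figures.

Δz ≈ 14900 m

Hypsometric equation: Δz = (R T̄/g) ln(P₁/P₂).
R T̄/g = 189 × 724 / 8.87 = 15427 m.
ln(71.7/27.3) = ln(2.6264) = 0.96561.
Δz = 15427 × 0.96561 = 14896 m.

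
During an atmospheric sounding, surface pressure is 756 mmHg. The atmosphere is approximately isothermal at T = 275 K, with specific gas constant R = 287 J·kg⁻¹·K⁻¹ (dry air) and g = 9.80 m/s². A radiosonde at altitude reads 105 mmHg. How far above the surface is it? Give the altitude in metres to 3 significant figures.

Scale height: H = RT/g = 287 × 275 / 9.80 = 8053.6 m.
Invert the barometric formula: z = H ln(P₀/P).
P₀/P = 756/105 = 7.2000; ln(7.2000) = 1.9741.
z = 8053.6 × 1.9741 = 15899 m.

z ≈ 15900 m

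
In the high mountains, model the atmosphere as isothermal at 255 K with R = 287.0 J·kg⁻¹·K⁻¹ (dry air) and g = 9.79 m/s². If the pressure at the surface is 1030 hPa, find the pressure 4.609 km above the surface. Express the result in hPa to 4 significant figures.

P ≈ 556.0 hPa

Scale height: H = RT/g = 287.0 × 255 / 9.79 = 7475.5 m.
Barometric formula: P = P₀ exp(−z/H).
z/H = 4609.0/7475.5 = 0.61655; exp(−0.61655) = 0.53980.
P = 1030 × 0.53980 = 555.99 hPa.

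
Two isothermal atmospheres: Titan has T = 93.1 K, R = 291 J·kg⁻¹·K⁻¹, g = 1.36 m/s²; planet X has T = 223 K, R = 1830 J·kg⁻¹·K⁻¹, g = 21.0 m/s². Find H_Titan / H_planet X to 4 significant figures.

H_Titan/H_planet X ≈ 1.025

H = RT/g for each body.
H_Titan = 291 × 93.1 / 1.36 = 19921 m.
H_planet X = 1830 × 223 / 21.0 = 19433 m.
H_Titan/H_planet X = 19921/19433 = 1.0251.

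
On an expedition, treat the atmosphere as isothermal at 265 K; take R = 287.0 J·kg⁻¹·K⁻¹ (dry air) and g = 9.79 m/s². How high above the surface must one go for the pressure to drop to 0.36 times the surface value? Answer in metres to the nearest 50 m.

Scale height: H = RT/g = 287.0 × 265 / 9.79 = 7768.6 m.
Set P/P₀ = exp(−z/H) = 0.36, so z = −H ln(0.36).
−ln(0.36) = 1.0217; z = 7768.6 × 1.0217 = 7937.2 m.

z ≈ 7950 m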